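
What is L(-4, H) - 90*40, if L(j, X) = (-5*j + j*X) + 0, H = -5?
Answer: -3560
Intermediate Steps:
L(j, X) = -5*j + X*j (L(j, X) = (-5*j + X*j) + 0 = -5*j + X*j)
L(-4, H) - 90*40 = -4*(-5 - 5) - 90*40 = -4*(-10) - 3600 = 40 - 3600 = -3560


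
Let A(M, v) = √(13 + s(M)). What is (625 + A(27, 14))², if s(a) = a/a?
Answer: (625 + √14)² ≈ 3.9532e+5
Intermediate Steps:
s(a) = 1
A(M, v) = √14 (A(M, v) = √(13 + 1) = √14)
(625 + A(27, 14))² = (625 + √14)²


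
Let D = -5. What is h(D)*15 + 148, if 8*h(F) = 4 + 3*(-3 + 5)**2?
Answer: 178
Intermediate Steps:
h(F) = 2 (h(F) = (4 + 3*(-3 + 5)**2)/8 = (4 + 3*2**2)/8 = (4 + 3*4)/8 = (4 + 12)/8 = (1/8)*16 = 2)
h(D)*15 + 148 = 2*15 + 148 = 30 + 148 = 178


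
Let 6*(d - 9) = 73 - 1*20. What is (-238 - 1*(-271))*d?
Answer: 1177/2 ≈ 588.50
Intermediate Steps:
d = 107/6 (d = 9 + (73 - 1*20)/6 = 9 + (73 - 20)/6 = 9 + (1/6)*53 = 9 + 53/6 = 107/6 ≈ 17.833)
(-238 - 1*(-271))*d = (-238 - 1*(-271))*(107/6) = (-238 + 271)*(107/6) = 33*(107/6) = 1177/2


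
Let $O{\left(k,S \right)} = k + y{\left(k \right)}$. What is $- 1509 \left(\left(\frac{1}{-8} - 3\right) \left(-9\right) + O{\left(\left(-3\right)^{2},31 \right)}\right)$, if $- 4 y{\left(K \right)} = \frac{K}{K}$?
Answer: $- \frac{445155}{8} \approx -55644.0$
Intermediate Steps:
$y{\left(K \right)} = - \frac{1}{4}$ ($y{\left(K \right)} = - \frac{K \frac{1}{K}}{4} = \left(- \frac{1}{4}\right) 1 = - \frac{1}{4}$)
$O{\left(k,S \right)} = - \frac{1}{4} + k$ ($O{\left(k,S \right)} = k - \frac{1}{4} = - \frac{1}{4} + k$)
$- 1509 \left(\left(\frac{1}{-8} - 3\right) \left(-9\right) + O{\left(\left(-3\right)^{2},31 \right)}\right) = - 1509 \left(\left(\frac{1}{-8} - 3\right) \left(-9\right) - \left(\frac{1}{4} - \left(-3\right)^{2}\right)\right) = - 1509 \left(\left(- \frac{1}{8} - 3\right) \left(-9\right) + \left(- \frac{1}{4} + 9\right)\right) = - 1509 \left(\left(- \frac{25}{8}\right) \left(-9\right) + \frac{35}{4}\right) = - 1509 \left(\frac{225}{8} + \frac{35}{4}\right) = \left(-1509\right) \frac{295}{8} = - \frac{445155}{8}$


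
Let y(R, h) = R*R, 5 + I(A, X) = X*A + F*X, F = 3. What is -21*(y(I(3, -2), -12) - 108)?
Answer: -3801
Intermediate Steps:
I(A, X) = -5 + 3*X + A*X (I(A, X) = -5 + (X*A + 3*X) = -5 + (A*X + 3*X) = -5 + (3*X + A*X) = -5 + 3*X + A*X)
y(R, h) = R²
-21*(y(I(3, -2), -12) - 108) = -21*((-5 + 3*(-2) + 3*(-2))² - 108) = -21*((-5 - 6 - 6)² - 108) = -21*((-17)² - 108) = -21*(289 - 108) = -21*181 = -3801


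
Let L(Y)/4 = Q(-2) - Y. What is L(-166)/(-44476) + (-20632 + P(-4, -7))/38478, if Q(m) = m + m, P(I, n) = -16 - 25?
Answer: -78698841/142612294 ≈ -0.55184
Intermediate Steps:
P(I, n) = -41
Q(m) = 2*m
L(Y) = -16 - 4*Y (L(Y) = 4*(2*(-2) - Y) = 4*(-4 - Y) = -16 - 4*Y)
L(-166)/(-44476) + (-20632 + P(-4, -7))/38478 = (-16 - 4*(-166))/(-44476) + (-20632 - 41)/38478 = (-16 + 664)*(-1/44476) - 20673*1/38478 = 648*(-1/44476) - 6891/12826 = -162/11119 - 6891/12826 = -78698841/142612294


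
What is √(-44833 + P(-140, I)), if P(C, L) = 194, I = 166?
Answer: 7*I*√911 ≈ 211.28*I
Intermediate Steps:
√(-44833 + P(-140, I)) = √(-44833 + 194) = √(-44639) = 7*I*√911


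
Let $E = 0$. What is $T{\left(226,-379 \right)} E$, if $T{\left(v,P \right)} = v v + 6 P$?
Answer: $0$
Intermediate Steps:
$T{\left(v,P \right)} = v^{2} + 6 P$
$T{\left(226,-379 \right)} E = \left(226^{2} + 6 \left(-379\right)\right) 0 = \left(51076 - 2274\right) 0 = 48802 \cdot 0 = 0$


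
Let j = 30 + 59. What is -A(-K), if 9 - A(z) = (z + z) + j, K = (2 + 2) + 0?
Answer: 72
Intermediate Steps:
K = 4 (K = 4 + 0 = 4)
j = 89
A(z) = -80 - 2*z (A(z) = 9 - ((z + z) + 89) = 9 - (2*z + 89) = 9 - (89 + 2*z) = 9 + (-89 - 2*z) = -80 - 2*z)
-A(-K) = -(-80 - (-2)*4) = -(-80 - 2*(-4)) = -(-80 + 8) = -1*(-72) = 72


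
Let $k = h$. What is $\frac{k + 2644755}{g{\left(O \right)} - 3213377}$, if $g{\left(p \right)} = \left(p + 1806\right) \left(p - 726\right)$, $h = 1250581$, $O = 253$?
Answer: $- \frac{973834}{1046821} \approx -0.93028$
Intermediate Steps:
$k = 1250581$
$g{\left(p \right)} = \left(-726 + p\right) \left(1806 + p\right)$ ($g{\left(p \right)} = \left(1806 + p\right) \left(-726 + p\right) = \left(-726 + p\right) \left(1806 + p\right)$)
$\frac{k + 2644755}{g{\left(O \right)} - 3213377} = \frac{1250581 + 2644755}{\left(-1311156 + 253^{2} + 1080 \cdot 253\right) - 3213377} = \frac{3895336}{\left(-1311156 + 64009 + 273240\right) - 3213377} = \frac{3895336}{-973907 - 3213377} = \frac{3895336}{-4187284} = 3895336 \left(- \frac{1}{4187284}\right) = - \frac{973834}{1046821}$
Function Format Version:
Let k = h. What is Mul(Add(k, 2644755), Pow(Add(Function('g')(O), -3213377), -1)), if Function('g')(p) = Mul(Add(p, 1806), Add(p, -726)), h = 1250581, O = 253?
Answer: Rational(-973834, 1046821) ≈ -0.93028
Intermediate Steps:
k = 1250581
Function('g')(p) = Mul(Add(-726, p), Add(1806, p)) (Function('g')(p) = Mul(Add(1806, p), Add(-726, p)) = Mul(Add(-726, p), Add(1806, p)))
Mul(Add(k, 2644755), Pow(Add(Function('g')(O), -3213377), -1)) = Mul(Add(1250581, 2644755), Pow(Add(Add(-1311156, Pow(253, 2), Mul(1080, 253)), -3213377), -1)) = Mul(3895336, Pow(Add(Add(-1311156, 64009, 273240), -3213377), -1)) = Mul(3895336, Pow(Add(-973907, -3213377), -1)) = Mul(3895336, Pow(-4187284, -1)) = Mul(3895336, Rational(-1, 4187284)) = Rational(-973834, 1046821)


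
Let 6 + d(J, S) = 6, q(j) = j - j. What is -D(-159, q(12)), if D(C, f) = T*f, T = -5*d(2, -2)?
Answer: 0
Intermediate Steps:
q(j) = 0
d(J, S) = 0 (d(J, S) = -6 + 6 = 0)
T = 0 (T = -5*0 = 0)
D(C, f) = 0 (D(C, f) = 0*f = 0)
-D(-159, q(12)) = -1*0 = 0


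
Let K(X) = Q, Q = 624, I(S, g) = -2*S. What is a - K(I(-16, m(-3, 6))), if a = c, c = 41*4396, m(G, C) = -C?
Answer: 179612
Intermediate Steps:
c = 180236
K(X) = 624
a = 180236
a - K(I(-16, m(-3, 6))) = 180236 - 1*624 = 180236 - 624 = 179612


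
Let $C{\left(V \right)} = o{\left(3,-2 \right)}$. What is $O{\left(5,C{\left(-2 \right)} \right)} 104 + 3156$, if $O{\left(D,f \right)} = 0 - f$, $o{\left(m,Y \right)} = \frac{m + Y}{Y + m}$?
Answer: $3052$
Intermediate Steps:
$o{\left(m,Y \right)} = 1$ ($o{\left(m,Y \right)} = \frac{Y + m}{Y + m} = 1$)
$C{\left(V \right)} = 1$
$O{\left(D,f \right)} = - f$
$O{\left(5,C{\left(-2 \right)} \right)} 104 + 3156 = \left(-1\right) 1 \cdot 104 + 3156 = \left(-1\right) 104 + 3156 = -104 + 3156 = 3052$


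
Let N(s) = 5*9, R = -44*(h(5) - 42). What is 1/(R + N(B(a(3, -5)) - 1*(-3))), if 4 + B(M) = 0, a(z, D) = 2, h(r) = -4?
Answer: 1/2069 ≈ 0.00048333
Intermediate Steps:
B(M) = -4 (B(M) = -4 + 0 = -4)
R = 2024 (R = -44*(-4 - 42) = -44*(-46) = 2024)
N(s) = 45
1/(R + N(B(a(3, -5)) - 1*(-3))) = 1/(2024 + 45) = 1/2069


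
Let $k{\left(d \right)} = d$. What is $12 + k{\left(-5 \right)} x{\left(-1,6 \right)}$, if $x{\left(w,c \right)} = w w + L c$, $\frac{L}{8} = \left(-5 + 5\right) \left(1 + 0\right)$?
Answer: $7$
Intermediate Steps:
$L = 0$ ($L = 8 \left(-5 + 5\right) \left(1 + 0\right) = 8 \cdot 0 \cdot 1 = 8 \cdot 0 = 0$)
$x{\left(w,c \right)} = w^{2}$ ($x{\left(w,c \right)} = w w + 0 c = w^{2} + 0 = w^{2}$)
$12 + k{\left(-5 \right)} x{\left(-1,6 \right)} = 12 - 5 \left(-1\right)^{2} = 12 - 5 = 7$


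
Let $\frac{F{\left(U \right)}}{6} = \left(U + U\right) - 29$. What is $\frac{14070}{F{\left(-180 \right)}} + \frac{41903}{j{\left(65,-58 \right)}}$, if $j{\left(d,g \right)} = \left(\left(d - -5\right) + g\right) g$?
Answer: $- \frac{17932387}{270744} \approx -66.234$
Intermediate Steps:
$j{\left(d,g \right)} = g \left(5 + d + g\right)$ ($j{\left(d,g \right)} = \left(\left(d + 5\right) + g\right) g = \left(\left(5 + d\right) + g\right) g = \left(5 + d + g\right) g = g \left(5 + d + g\right)$)
$F{\left(U \right)} = -174 + 12 U$ ($F{\left(U \right)} = 6 \left(\left(U + U\right) - 29\right) = 6 \left(2 U - 29\right) = 6 \left(-29 + 2 U\right) = -174 + 12 U$)
$\frac{14070}{F{\left(-180 \right)}} + \frac{41903}{j{\left(65,-58 \right)}} = \frac{14070}{-174 + 12 \left(-180\right)} + \frac{41903}{\left(-58\right) \left(5 + 65 - 58\right)} = \frac{14070}{-174 - 2160} + \frac{41903}{\left(-58\right) 12} = \frac{14070}{-2334} + \frac{41903}{-696} = 14070 \left(- \frac{1}{2334}\right) + 41903 \left(- \frac{1}{696}\right) = - \frac{2345}{389} - \frac{41903}{696} = - \frac{17932387}{270744}$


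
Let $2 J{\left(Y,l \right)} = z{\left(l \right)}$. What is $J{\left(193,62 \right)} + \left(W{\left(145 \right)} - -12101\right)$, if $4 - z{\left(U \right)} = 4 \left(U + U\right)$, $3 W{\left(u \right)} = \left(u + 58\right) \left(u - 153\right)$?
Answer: $\frac{33941}{3} \approx 11314.0$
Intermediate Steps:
$W{\left(u \right)} = \frac{\left(-153 + u\right) \left(58 + u\right)}{3}$ ($W{\left(u \right)} = \frac{\left(u + 58\right) \left(u - 153\right)}{3} = \frac{\left(58 + u\right) \left(-153 + u\right)}{3} = \frac{\left(-153 + u\right) \left(58 + u\right)}{3}$)
$z{\left(U \right)} = 4 - 8 U$ ($z{\left(U \right)} = 4 - 4 \left(U + U\right) = 4 - 4 \cdot 2 U = 4 - 8 U$)
$J{\left(Y,l \right)} = 2 - 4 l$ ($J{\left(Y,l \right)} = \frac{4 - 8 l}{2} = 2 - 4 l$)
$J{\left(193,62 \right)} + \left(W{\left(145 \right)} - -12101\right) = \left(2 - 248\right) - - \frac{34679}{3} = \left(2 - 248\right) + \left(\left(-2958 - \frac{13775}{3} + \frac{1}{3} \cdot 21025\right) + 12101\right) = -246 + \left(\left(-2958 - \frac{13775}{3} + \frac{21025}{3}\right) + 12101\right) = -246 + \left(- \frac{1624}{3} + 12101\right) = -246 + \frac{34679}{3} = \frac{33941}{3}$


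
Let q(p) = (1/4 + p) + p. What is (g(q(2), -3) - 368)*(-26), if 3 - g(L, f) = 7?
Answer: 9672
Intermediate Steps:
q(p) = 1/4 + 2*p (q(p) = (1/4 + p) + p = 1/4 + 2*p)
g(L, f) = -4 (g(L, f) = 3 - 1*7 = 3 - 7 = -4)
(g(q(2), -3) - 368)*(-26) = (-4 - 368)*(-26) = -372*(-26) = 9672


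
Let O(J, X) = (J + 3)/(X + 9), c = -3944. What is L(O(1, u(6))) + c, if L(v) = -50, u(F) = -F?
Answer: -3994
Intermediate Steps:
O(J, X) = (3 + J)/(9 + X)
L(O(1, u(6))) + c = -50 - 3944 = -3994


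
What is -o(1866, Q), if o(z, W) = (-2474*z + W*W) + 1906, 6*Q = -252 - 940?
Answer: 41175986/9 ≈ 4.5751e+6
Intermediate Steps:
Q = -596/3 (Q = (-252 - 940)/6 = (⅙)*(-1192) = -596/3 ≈ -198.67)
o(z, W) = 1906 + W² - 2474*z (o(z, W) = (-2474*z + W²) + 1906 = (W² - 2474*z) + 1906 = 1906 + W² - 2474*z)
-o(1866, Q) = -(1906 + (-596/3)² - 2474*1866) = -(1906 + 355216/9 - 4616484) = -1*(-41175986/9) = 41175986/9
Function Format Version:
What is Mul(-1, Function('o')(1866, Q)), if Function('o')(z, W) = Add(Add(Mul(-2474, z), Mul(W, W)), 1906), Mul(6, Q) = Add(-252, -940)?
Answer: Rational(41175986, 9) ≈ 4.5751e+6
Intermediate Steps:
Q = Rational(-596, 3) (Q = Mul(Rational(1, 6), Add(-252, -940)) = Mul(Rational(1, 6), -1192) = Rational(-596, 3) ≈ -198.67)
Function('o')(z, W) = Add(1906, Pow(W, 2), Mul(-2474, z)) (Function('o')(z, W) = Add(Add(Mul(-2474, z), Pow(W, 2)), 1906) = Add(Add(Pow(W, 2), Mul(-2474, z)), 1906) = Add(1906, Pow(W, 2), Mul(-2474, z)))
Mul(-1, Function('o')(1866, Q)) = Mul(-1, Add(1906, Pow(Rational(-596, 3), 2), Mul(-2474, 1866))) = Mul(-1, Add(1906, Rational(355216, 9), -4616484)) = Mul(-1, Rational(-41175986, 9)) = Rational(41175986, 9)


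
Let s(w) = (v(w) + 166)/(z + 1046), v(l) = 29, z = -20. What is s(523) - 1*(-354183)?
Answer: 121130651/342 ≈ 3.5418e+5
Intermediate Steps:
s(w) = 65/342 (s(w) = (29 + 166)/(-20 + 1046) = 195/1026 = 195*(1/1026) = 65/342)
s(523) - 1*(-354183) = 65/342 - 1*(-354183) = 65/342 + 354183 = 121130651/342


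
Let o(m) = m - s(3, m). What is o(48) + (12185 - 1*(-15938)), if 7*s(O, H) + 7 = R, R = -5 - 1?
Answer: 197210/7 ≈ 28173.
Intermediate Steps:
R = -6
s(O, H) = -13/7 (s(O, H) = -1 + (⅐)*(-6) = -1 - 6/7 = -13/7)
o(m) = 13/7 + m (o(m) = m - 1*(-13/7) = m + 13/7 = 13/7 + m)
o(48) + (12185 - 1*(-15938)) = (13/7 + 48) + (12185 - 1*(-15938)) = 349/7 + (12185 + 15938) = 349/7 + 28123 = 197210/7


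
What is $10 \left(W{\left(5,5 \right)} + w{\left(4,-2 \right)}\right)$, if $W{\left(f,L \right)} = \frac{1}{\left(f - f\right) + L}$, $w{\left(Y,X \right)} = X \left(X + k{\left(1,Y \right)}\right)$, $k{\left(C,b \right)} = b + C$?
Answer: $-58$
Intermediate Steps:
$k{\left(C,b \right)} = C + b$
$w{\left(Y,X \right)} = X \left(1 + X + Y\right)$ ($w{\left(Y,X \right)} = X \left(X + \left(1 + Y\right)\right) = X \left(1 + X + Y\right)$)
$W{\left(f,L \right)} = \frac{1}{L}$ ($W{\left(f,L \right)} = \frac{1}{0 + L} = \frac{1}{L}$)
$10 \left(W{\left(5,5 \right)} + w{\left(4,-2 \right)}\right) = 10 \left(\frac{1}{5} - 2 \left(1 - 2 + 4\right)\right) = 10 \left(\frac{1}{5} - 6\right) = 10 \left(- \frac{29}{5}\right) = -58$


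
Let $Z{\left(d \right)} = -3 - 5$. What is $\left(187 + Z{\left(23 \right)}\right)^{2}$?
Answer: $32041$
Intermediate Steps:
$Z{\left(d \right)} = -8$
$\left(187 + Z{\left(23 \right)}\right)^{2} = \left(187 - 8\right)^{2} = 179^{2} = 32041$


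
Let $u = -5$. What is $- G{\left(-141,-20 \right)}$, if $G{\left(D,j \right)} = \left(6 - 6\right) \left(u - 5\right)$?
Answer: $0$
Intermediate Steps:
$G{\left(D,j \right)} = 0$ ($G{\left(D,j \right)} = \left(6 - 6\right) \left(-5 - 5\right) = \left(6 - 6\right) \left(-10\right) = 0 \left(-10\right) = 0$)
$- G{\left(-141,-20 \right)} = \left(-1\right) 0 = 0$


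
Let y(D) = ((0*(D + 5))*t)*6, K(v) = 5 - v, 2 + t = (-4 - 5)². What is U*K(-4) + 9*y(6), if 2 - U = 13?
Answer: -99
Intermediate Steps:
t = 79 (t = -2 + (-4 - 5)² = -2 + (-9)² = -2 + 81 = 79)
U = -11 (U = 2 - 1*13 = 2 - 13 = -11)
y(D) = 0 (y(D) = ((0*(D + 5))*79)*6 = ((0*(5 + D))*79)*6 = (0*79)*6 = 0*6 = 0)
U*K(-4) + 9*y(6) = -11*(5 - 1*(-4)) + 9*0 = -11*(5 + 4) + 0 = -11*9 + 0 = -99 + 0 = -99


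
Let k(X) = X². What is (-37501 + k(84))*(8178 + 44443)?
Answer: -1602046345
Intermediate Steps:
(-37501 + k(84))*(8178 + 44443) = (-37501 + 84²)*(8178 + 44443) = (-37501 + 7056)*52621 = -30445*52621 = -1602046345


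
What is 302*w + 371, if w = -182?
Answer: -54593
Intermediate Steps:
302*w + 371 = 302*(-182) + 371 = -54964 + 371 = -54593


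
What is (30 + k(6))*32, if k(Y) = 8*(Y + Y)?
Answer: 4032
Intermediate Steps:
k(Y) = 16*Y (k(Y) = 8*(2*Y) = 16*Y)
(30 + k(6))*32 = (30 + 16*6)*32 = (30 + 96)*32 = 126*32 = 4032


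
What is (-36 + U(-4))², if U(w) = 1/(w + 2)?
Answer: 5329/4 ≈ 1332.3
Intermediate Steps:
U(w) = 1/(2 + w)
(-36 + U(-4))² = (-36 + 1/(2 - 4))² = (-36 + 1/(-2))² = (-36 - ½)² = (-73/2)² = 5329/4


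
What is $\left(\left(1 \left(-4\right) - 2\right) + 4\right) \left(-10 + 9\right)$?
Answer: $2$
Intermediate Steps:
$\left(\left(1 \left(-4\right) - 2\right) + 4\right) \left(-10 + 9\right) = \left(\left(-4 - 2\right) + 4\right) \left(-1\right) = \left(-6 + 4\right) \left(-1\right) = \left(-2\right) \left(-1\right) = 2$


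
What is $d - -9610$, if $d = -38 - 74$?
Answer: $9498$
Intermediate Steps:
$d = -112$ ($d = -38 - 74 = -112$)
$d - -9610 = -112 - -9610 = -112 + 9610 = 9498$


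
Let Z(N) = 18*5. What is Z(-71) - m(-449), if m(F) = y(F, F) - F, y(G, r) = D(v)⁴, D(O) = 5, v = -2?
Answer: -984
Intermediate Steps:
y(G, r) = 625 (y(G, r) = 5⁴ = 625)
m(F) = 625 - F
Z(N) = 90
Z(-71) - m(-449) = 90 - (625 - 1*(-449)) = 90 - (625 + 449) = 90 - 1*1074 = 90 - 1074 = -984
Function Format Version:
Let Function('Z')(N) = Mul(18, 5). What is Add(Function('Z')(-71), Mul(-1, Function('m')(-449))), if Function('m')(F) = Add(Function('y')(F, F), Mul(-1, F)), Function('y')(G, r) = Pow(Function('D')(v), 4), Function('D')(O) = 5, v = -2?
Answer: -984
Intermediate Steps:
Function('y')(G, r) = 625 (Function('y')(G, r) = Pow(5, 4) = 625)
Function('m')(F) = Add(625, Mul(-1, F))
Function('Z')(N) = 90
Add(Function('Z')(-71), Mul(-1, Function('m')(-449))) = Add(90, Mul(-1, Add(625, Mul(-1, -449)))) = Add(90, Mul(-1, Add(625, 449))) = Add(90, Mul(-1, 1074)) = Add(90, -1074) = -984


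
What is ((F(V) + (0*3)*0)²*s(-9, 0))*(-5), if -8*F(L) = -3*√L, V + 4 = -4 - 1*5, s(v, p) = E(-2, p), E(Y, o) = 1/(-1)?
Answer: -585/64 ≈ -9.1406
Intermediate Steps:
E(Y, o) = -1
s(v, p) = -1
V = -13 (V = -4 + (-4 - 1*5) = -4 + (-4 - 5) = -4 - 9 = -13)
F(L) = 3*√L/8 (F(L) = -(-3)*√L/8 = 3*√L/8)
((F(V) + (0*3)*0)²*s(-9, 0))*(-5) = ((3*√(-13)/8 + (0*3)*0)²*(-1))*(-5) = ((3*(I*√13)/8 + 0*0)²*(-1))*(-5) = ((3*I*√13/8 + 0)²*(-1))*(-5) = ((3*I*√13/8)²*(-1))*(-5) = -117/64*(-1)*(-5) = (117/64)*(-5) = -585/64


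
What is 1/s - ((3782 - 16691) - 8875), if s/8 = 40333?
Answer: 7028912577/322664 ≈ 21784.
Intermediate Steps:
s = 322664 (s = 8*40333 = 322664)
1/s - ((3782 - 16691) - 8875) = 1/322664 - ((3782 - 16691) - 8875) = 1/322664 - (-12909 - 8875) = 1/322664 - 1*(-21784) = 1/322664 + 21784 = 7028912577/322664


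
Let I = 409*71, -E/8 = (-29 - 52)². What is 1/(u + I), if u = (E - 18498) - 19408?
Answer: -1/61355 ≈ -1.6299e-5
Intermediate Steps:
E = -52488 (E = -8*(-29 - 52)² = -8*(-81)² = -8*6561 = -52488)
I = 29039
u = -90394 (u = (-52488 - 18498) - 19408 = -70986 - 19408 = -90394)
1/(u + I) = 1/(-90394 + 29039) = 1/(-61355) = -1/61355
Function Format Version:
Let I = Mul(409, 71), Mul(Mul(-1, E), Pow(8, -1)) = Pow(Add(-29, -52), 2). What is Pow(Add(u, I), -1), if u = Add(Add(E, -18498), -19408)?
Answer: Rational(-1, 61355) ≈ -1.6299e-5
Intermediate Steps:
E = -52488 (E = Mul(-8, Pow(Add(-29, -52), 2)) = Mul(-8, Pow(-81, 2)) = Mul(-8, 6561) = -52488)
I = 29039
u = -90394 (u = Add(Add(-52488, -18498), -19408) = Add(-70986, -19408) = -90394)
Pow(Add(u, I), -1) = Pow(Add(-90394, 29039), -1) = Pow(-61355, -1) = Rational(-1, 61355)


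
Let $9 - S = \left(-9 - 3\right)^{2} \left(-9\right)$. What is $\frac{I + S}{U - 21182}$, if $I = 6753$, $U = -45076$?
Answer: $- \frac{1343}{11043} \approx -0.12162$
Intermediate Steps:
$S = 1305$ ($S = 9 - \left(-9 - 3\right)^{2} \left(-9\right) = 9 - \left(-12\right)^{2} \left(-9\right) = 9 - 144 \left(-9\right) = 9 - -1296 = 9 + 1296 = 1305$)
$\frac{I + S}{U - 21182} = \frac{6753 + 1305}{-45076 - 21182} = \frac{8058}{-45076 - 21182} = \frac{8058}{-66258} = 8058 \left(- \frac{1}{66258}\right) = - \frac{1343}{11043}$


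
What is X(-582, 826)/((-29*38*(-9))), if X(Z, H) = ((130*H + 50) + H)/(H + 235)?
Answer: 54128/5261499 ≈ 0.010288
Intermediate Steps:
X(Z, H) = (50 + 131*H)/(235 + H) (X(Z, H) = ((50 + 130*H) + H)/(235 + H) = (50 + 131*H)/(235 + H))
X(-582, 826)/((-29*38*(-9))) = ((50 + 131*826)/(235 + 826))/((-29*38*(-9))) = ((50 + 108206)/1061)/((-1102*(-9))) = ((1/1061)*108256)/9918 = (108256/1061)*(1/9918) = 54128/5261499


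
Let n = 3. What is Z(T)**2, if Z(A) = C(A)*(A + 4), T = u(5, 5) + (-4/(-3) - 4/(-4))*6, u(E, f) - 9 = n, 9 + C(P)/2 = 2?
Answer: 176400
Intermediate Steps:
C(P) = -14 (C(P) = -18 + 2*2 = -18 + 4 = -14)
u(E, f) = 12 (u(E, f) = 9 + 3 = 12)
T = 26 (T = 12 + (-4/(-3) - 4/(-4))*6 = 12 + (-4*(-1/3) - 4*(-1/4))*6 = 12 + (4/3 + 1)*6 = 12 + (7/3)*6 = 12 + 14 = 26)
Z(A) = -56 - 14*A (Z(A) = -14*(A + 4) = -14*(4 + A) = -56 - 14*A)
Z(T)**2 = (-56 - 14*26)**2 = (-56 - 364)**2 = (-420)**2 = 176400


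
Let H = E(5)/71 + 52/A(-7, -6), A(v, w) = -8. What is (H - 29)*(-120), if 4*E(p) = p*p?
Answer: 301710/71 ≈ 4249.4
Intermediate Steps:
E(p) = p**2/4 (E(p) = (p*p)/4 = p**2/4)
H = -1821/284 (H = ((1/4)*5**2)/71 + 52/(-8) = ((1/4)*25)*(1/71) + 52*(-1/8) = (25/4)*(1/71) - 13/2 = 25/284 - 13/2 = -1821/284 ≈ -6.4120)
(H - 29)*(-120) = (-1821/284 - 29)*(-120) = -10057/284*(-120) = 301710/71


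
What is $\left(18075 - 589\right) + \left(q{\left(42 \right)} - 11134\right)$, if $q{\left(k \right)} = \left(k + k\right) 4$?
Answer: $6688$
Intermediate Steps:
$q{\left(k \right)} = 8 k$ ($q{\left(k \right)} = 2 k 4 = 8 k$)
$\left(18075 - 589\right) + \left(q{\left(42 \right)} - 11134\right) = \left(18075 - 589\right) + \left(8 \cdot 42 - 11134\right) = 17486 + \left(336 - 11134\right) = 17486 - 10798 = 6688$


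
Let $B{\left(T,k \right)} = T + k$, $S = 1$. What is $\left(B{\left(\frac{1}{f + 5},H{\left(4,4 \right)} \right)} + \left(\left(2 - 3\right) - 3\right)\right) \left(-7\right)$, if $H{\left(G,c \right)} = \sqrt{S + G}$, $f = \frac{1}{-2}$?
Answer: $\frac{238}{9} - 7 \sqrt{5} \approx 10.792$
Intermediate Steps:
$f = - \frac{1}{2} \approx -0.5$
$H{\left(G,c \right)} = \sqrt{1 + G}$
$\left(B{\left(\frac{1}{f + 5},H{\left(4,4 \right)} \right)} + \left(\left(2 - 3\right) - 3\right)\right) \left(-7\right) = \left(\left(\frac{1}{- \frac{1}{2} + 5} + \sqrt{1 + 4}\right) + \left(\left(2 - 3\right) - 3\right)\right) \left(-7\right) = \left(\left(\frac{1}{\frac{9}{2}} + \sqrt{5}\right) - 4\right) \left(-7\right) = \left(\left(\frac{2}{9} + \sqrt{5}\right) - 4\right) \left(-7\right) = \left(- \frac{34}{9} + \sqrt{5}\right) \left(-7\right) = \frac{238}{9} - 7 \sqrt{5}$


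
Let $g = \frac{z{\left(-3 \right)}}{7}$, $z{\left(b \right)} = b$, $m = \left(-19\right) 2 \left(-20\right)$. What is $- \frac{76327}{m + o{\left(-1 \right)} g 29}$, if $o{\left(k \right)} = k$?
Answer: $- \frac{534289}{5407} \approx -98.814$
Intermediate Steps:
$m = 760$ ($m = \left(-38\right) \left(-20\right) = 760$)
$g = - \frac{3}{7} \approx -0.42857$
$- \frac{76327}{m + o{\left(-1 \right)} g 29} = - \frac{76327}{760 + \left(-1\right) \left(- \frac{3}{7}\right) 29} = - \frac{76327}{760 + \frac{3}{7} \cdot 29} = - \frac{76327}{760 + \frac{87}{7}} = - \frac{76327}{\frac{5407}{7}} = \left(-76327\right) \frac{7}{5407} = - \frac{534289}{5407}$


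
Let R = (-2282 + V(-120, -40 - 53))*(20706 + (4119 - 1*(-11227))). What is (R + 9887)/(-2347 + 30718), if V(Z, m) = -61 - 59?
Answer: -28862339/9457 ≈ -3052.0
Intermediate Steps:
V(Z, m) = -120
R = -86596904 (R = (-2282 - 120)*(20706 + (4119 - 1*(-11227))) = -2402*(20706 + (4119 + 11227)) = -2402*(20706 + 15346) = -2402*36052 = -86596904)
(R + 9887)/(-2347 + 30718) = (-86596904 + 9887)/(-2347 + 30718) = -86587017/28371 = -86587017*1/28371 = -28862339/9457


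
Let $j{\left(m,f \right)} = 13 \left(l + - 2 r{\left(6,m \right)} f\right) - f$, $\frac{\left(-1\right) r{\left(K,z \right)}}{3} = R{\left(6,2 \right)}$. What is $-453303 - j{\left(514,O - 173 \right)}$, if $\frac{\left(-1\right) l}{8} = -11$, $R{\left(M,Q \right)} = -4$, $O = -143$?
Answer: $-553355$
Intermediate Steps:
$r{\left(K,z \right)} = 12$ ($r{\left(K,z \right)} = \left(-3\right) \left(-4\right) = 12$)
$l = 88$ ($l = \left(-8\right) \left(-11\right) = 88$)
$j{\left(m,f \right)} = 1144 - 313 f$ ($j{\left(m,f \right)} = 13 \left(88 + \left(-2\right) 12 f\right) - f = 13 \left(88 - 24 f\right) - f = \left(1144 - 312 f\right) - f = 1144 - 313 f$)
$-453303 - j{\left(514,O - 173 \right)} = -453303 - \left(1144 - 313 \left(-143 - 173\right)\right) = -453303 - \left(1144 - -98908\right) = -453303 - \left(1144 + 98908\right) = -453303 - 100052 = -553355$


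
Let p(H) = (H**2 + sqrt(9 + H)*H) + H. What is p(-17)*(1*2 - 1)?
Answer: 272 - 34*I*sqrt(2) ≈ 272.0 - 48.083*I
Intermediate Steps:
p(H) = H + H**2 + H*sqrt(9 + H) (p(H) = (H**2 + H*sqrt(9 + H)) + H = H + H**2 + H*sqrt(9 + H))
p(-17)*(1*2 - 1) = (-17*(1 - 17 + sqrt(9 - 17)))*(1*2 - 1) = (-17*(1 - 17 + sqrt(-8)))*(2 - 1) = -17*(1 - 17 + 2*I*sqrt(2))*1 = -17*(-16 + 2*I*sqrt(2))*1 = (272 - 34*I*sqrt(2))*1 = 272 - 34*I*sqrt(2)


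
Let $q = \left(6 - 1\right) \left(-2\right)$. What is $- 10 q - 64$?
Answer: $36$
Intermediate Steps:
$q = -10$ ($q = 5 \left(-2\right) = -10$)
$- 10 q - 64 = \left(-10\right) \left(-10\right) - 64 = 100 - 64 = 36$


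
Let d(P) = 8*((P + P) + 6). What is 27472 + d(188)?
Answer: 30528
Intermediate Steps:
d(P) = 48 + 16*P (d(P) = 8*(2*P + 6) = 8*(6 + 2*P) = 48 + 16*P)
27472 + d(188) = 27472 + (48 + 16*188) = 27472 + (48 + 3008) = 27472 + 3056 = 30528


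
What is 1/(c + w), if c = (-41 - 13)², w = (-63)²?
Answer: 1/6885 ≈ 0.00014524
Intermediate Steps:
w = 3969
c = 2916 (c = (-54)² = 2916)
1/(c + w) = 1/(2916 + 3969) = 1/6885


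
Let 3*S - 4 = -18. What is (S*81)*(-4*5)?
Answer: 7560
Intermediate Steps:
S = -14/3 (S = 4/3 + (⅓)*(-18) = 4/3 - 6 = -14/3 ≈ -4.6667)
(S*81)*(-4*5) = (-14/3*81)*(-4*5) = -378*(-20) = 7560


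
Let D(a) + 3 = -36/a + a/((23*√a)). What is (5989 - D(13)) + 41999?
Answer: 623919/13 - √13/23 ≈ 47994.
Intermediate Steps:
D(a) = -3 - 36/a + √a/23 (D(a) = -3 + (-36/a + a/((23*√a))) = -3 + (-36/a + a*(1/(23*√a))) = -3 + (-36/a + √a/23) = -3 - 36/a + √a/23)
(5989 - D(13)) + 41999 = (5989 - (-3 - 36/13 + √13/23)) + 41999 = (5989 - (-75/13 + √13/23)) + 41999 = (5989 + (75/13 - √13/23)) + 41999 = (77932/13 - √13/23) + 41999 = 623919/13 - √13/23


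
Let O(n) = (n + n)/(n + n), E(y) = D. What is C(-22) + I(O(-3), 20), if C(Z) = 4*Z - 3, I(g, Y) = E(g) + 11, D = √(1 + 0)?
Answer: -79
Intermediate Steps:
D = 1 (D = √1 = 1)
E(y) = 1
O(n) = 1 (O(n) = (2*n)/((2*n)) = (2*n)*(1/(2*n)) = 1)
I(g, Y) = 12 (I(g, Y) = 1 + 11 = 12)
C(Z) = -3 + 4*Z
C(-22) + I(O(-3), 20) = (-3 + 4*(-22)) + 12 = (-3 - 88) + 12 = -91 + 12 = -79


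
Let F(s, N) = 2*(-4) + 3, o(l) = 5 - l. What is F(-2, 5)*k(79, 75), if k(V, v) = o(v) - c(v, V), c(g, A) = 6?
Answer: 380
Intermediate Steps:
k(V, v) = -1 - v (k(V, v) = (5 - v) - 1*6 = (5 - v) - 6 = -1 - v)
F(s, N) = -5 (F(s, N) = -8 + 3 = -5)
F(-2, 5)*k(79, 75) = -5*(-1 - 1*75) = -5*(-1 - 75) = -5*(-76) = 380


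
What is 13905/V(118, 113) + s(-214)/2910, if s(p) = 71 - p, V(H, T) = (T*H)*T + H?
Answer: 3132791/29233084 ≈ 0.10717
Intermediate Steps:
V(H, T) = H + H*T² (V(H, T) = (H*T)*T + H = H*T² + H = H + H*T²)
13905/V(118, 113) + s(-214)/2910 = 13905/((118*(1 + 113²))) + (71 - 1*(-214))/2910 = 13905/((118*(1 + 12769))) + (71 + 214)*(1/2910) = 13905/((118*12770)) + 285*(1/2910) = 13905/1506860 + 19/194 = 13905*(1/1506860) + 19/194 = 2781/301372 + 19/194 = 3132791/29233084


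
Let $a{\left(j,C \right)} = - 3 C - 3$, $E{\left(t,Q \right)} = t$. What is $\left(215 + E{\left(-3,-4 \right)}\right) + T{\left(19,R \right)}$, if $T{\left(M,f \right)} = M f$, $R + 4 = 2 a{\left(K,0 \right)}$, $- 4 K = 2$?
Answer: $22$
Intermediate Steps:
$K = - \frac{1}{2}$ ($K = \left(- \frac{1}{4}\right) 2 = - \frac{1}{2} \approx -0.5$)
$a{\left(j,C \right)} = -3 - 3 C$
$R = -10$ ($R = -4 + 2 \left(-3 - 0\right) = -4 + 2 \left(-3 + 0\right) = -4 + 2 \left(-3\right) = -4 - 6 = -10$)
$\left(215 + E{\left(-3,-4 \right)}\right) + T{\left(19,R \right)} = \left(215 - 3\right) + 19 \left(-10\right) = 212 - 190 = 22$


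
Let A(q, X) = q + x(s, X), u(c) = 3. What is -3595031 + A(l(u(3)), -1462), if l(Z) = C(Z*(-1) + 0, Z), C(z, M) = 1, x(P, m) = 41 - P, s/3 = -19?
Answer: -3594932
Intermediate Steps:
s = -57 (s = 3*(-19) = -57)
l(Z) = 1
A(q, X) = 98 + q (A(q, X) = q + (41 - 1*(-57)) = q + (41 + 57) = q + 98 = 98 + q)
-3595031 + A(l(u(3)), -1462) = -3595031 + (98 + 1) = -3595031 + 99 = -3594932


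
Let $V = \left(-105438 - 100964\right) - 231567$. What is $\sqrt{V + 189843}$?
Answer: $i \sqrt{248126} \approx 498.12 i$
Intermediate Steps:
$V = -437969$ ($V = -206402 - 231567 = -437969$)
$\sqrt{V + 189843} = \sqrt{-437969 + 189843} = \sqrt{-248126} = i \sqrt{248126}$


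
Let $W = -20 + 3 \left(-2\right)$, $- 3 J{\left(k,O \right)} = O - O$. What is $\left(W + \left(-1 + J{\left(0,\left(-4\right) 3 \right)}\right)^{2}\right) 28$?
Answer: $-700$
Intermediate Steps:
$J{\left(k,O \right)} = 0$ ($J{\left(k,O \right)} = - \frac{O - O}{3} = \left(- \frac{1}{3}\right) 0 = 0$)
$W = -26$ ($W = -20 - 6 = -26$)
$\left(W + \left(-1 + J{\left(0,\left(-4\right) 3 \right)}\right)^{2}\right) 28 = \left(-26 + \left(-1 + 0\right)^{2}\right) 28 = \left(-26 + \left(-1\right)^{2}\right) 28 = \left(-26 + 1\right) 28 = \left(-25\right) 28 = -700$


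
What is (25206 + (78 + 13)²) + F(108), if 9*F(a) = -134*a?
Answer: 31879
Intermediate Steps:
F(a) = -134*a/9 (F(a) = (-134*a)/9 = -134*a/9)
(25206 + (78 + 13)²) + F(108) = (25206 + (78 + 13)²) - 134/9*108 = (25206 + 91²) - 1608 = (25206 + 8281) - 1608 = 33487 - 1608 = 31879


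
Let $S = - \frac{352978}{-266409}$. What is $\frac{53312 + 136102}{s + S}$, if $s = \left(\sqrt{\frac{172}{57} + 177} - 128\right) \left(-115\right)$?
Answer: $\frac{3760194936680397066852}{289033297281707570941} + \frac{515331210507154470 \sqrt{584877}}{289033297281707570941} \approx 14.373$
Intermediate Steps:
$S = \frac{352978}{266409}$ ($S = \left(-352978\right) \left(- \frac{1}{266409}\right) = \frac{352978}{266409} \approx 1.3249$)
$s = 14720 - \frac{115 \sqrt{584877}}{57}$ ($s = \left(\sqrt{172 \cdot \frac{1}{57} + 177} - 128\right) \left(-115\right) = \left(\sqrt{\frac{172}{57} + 177} - 128\right) \left(-115\right) = \left(\sqrt{\frac{10261}{57}} - 128\right) \left(-115\right) = \left(\frac{\sqrt{584877}}{57} - 128\right) \left(-115\right) = \left(-128 + \frac{\sqrt{584877}}{57}\right) \left(-115\right) = 14720 - \frac{115 \sqrt{584877}}{57} \approx 13177.0$)
$\frac{53312 + 136102}{s + S} = \frac{53312 + 136102}{\left(14720 - \frac{115 \sqrt{584877}}{57}\right) + \frac{352978}{266409}} = \frac{189414}{\frac{3921893458}{266409} - \frac{115 \sqrt{584877}}{57}}$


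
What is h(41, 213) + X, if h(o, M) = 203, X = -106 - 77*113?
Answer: -8604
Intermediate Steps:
X = -8807 (X = -106 - 8701 = -8807)
h(41, 213) + X = 203 - 8807 = -8604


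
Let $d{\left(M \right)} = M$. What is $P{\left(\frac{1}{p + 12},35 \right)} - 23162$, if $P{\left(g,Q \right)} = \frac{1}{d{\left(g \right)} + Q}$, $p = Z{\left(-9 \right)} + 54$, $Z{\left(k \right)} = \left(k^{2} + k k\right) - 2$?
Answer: $- \frac{183234356}{7911} \approx -23162.0$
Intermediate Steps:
$Z{\left(k \right)} = -2 + 2 k^{2}$ ($Z{\left(k \right)} = \left(k^{2} + k^{2}\right) - 2 = 2 k^{2} - 2 = -2 + 2 k^{2}$)
$p = 214$ ($p = \left(-2 + 2 \left(-9\right)^{2}\right) + 54 = \left(-2 + 2 \cdot 81\right) + 54 = \left(-2 + 162\right) + 54 = 160 + 54 = 214$)
$P{\left(g,Q \right)} = \frac{1}{Q + g}$ ($P{\left(g,Q \right)} = \frac{1}{g + Q} = \frac{1}{Q + g}$)
$P{\left(\frac{1}{p + 12},35 \right)} - 23162 = \frac{1}{35 + \frac{1}{214 + 12}} - 23162 = \frac{1}{35 + \frac{1}{226}} - 23162 = \frac{1}{\frac{7911}{226}} - 23162 = \frac{226}{7911} - 23162 = - \frac{183234356}{7911}$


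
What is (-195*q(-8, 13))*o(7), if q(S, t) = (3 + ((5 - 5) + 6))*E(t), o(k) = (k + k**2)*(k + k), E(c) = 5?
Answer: -6879600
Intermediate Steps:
o(k) = 2*k*(k + k**2) (o(k) = (k + k**2)*(2*k) = 2*k*(k + k**2))
q(S, t) = 45 (q(S, t) = (3 + ((5 - 5) + 6))*5 = (3 + (0 + 6))*5 = (3 + 6)*5 = 9*5 = 45)
(-195*q(-8, 13))*o(7) = (-195*45)*(2*7**2*(1 + 7)) = -17550*49*8 = -8775*784 = -6879600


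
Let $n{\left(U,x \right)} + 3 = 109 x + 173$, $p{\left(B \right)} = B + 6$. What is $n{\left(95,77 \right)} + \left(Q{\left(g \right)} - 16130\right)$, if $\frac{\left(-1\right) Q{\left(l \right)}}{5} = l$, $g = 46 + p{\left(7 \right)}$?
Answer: $-7862$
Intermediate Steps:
$p{\left(B \right)} = 6 + B$
$g = 59$ ($g = 46 + \left(6 + 7\right) = 46 + 13 = 59$)
$Q{\left(l \right)} = - 5 l$
$n{\left(U,x \right)} = 170 + 109 x$ ($n{\left(U,x \right)} = -3 + \left(109 x + 173\right) = -3 + \left(173 + 109 x\right) = 170 + 109 x$)
$n{\left(95,77 \right)} + \left(Q{\left(g \right)} - 16130\right) = \left(170 + 109 \cdot 77\right) - 16425 = \left(170 + 8393\right) - 16425 = 8563 - 16425 = -7862$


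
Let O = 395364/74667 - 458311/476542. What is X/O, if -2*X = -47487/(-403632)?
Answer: -93871144800851/6914971573029648 ≈ -0.013575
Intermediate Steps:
X = -15829/269088 (X = -(-47487)/(2*(-403632)) = -(-47487)*(-1)/(2*403632) = -1/2*15829/134544 = -15829/269088 ≈ -0.058825)
O = 51395614617/11860653838 (O = 395364*(1/74667) - 458311*1/476542 = 131788/24889 - 458311/476542 = 51395614617/11860653838 ≈ 4.3333)
X/O = -15829/(269088*51395614617/11860653838) = -15829/269088*11860653838/51395614617 = -93871144800851/6914971573029648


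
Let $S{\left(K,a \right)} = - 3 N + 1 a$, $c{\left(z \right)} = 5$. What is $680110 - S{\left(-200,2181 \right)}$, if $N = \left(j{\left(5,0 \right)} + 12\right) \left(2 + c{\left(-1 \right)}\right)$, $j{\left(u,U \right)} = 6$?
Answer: $678307$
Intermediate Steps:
$N = 126$ ($N = \left(6 + 12\right) \left(2 + 5\right) = 18 \cdot 7 = 126$)
$S{\left(K,a \right)} = -378 + a$ ($S{\left(K,a \right)} = \left(-3\right) 126 + 1 a = -378 + a$)
$680110 - S{\left(-200,2181 \right)} = 680110 - \left(-378 + 2181\right) = 680110 - 1803 = 678307$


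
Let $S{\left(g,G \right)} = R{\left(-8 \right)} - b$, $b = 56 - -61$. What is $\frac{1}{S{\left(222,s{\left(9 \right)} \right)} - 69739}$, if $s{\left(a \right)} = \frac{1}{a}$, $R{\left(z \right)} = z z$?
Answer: $- \frac{1}{69792} \approx -1.4328 \cdot 10^{-5}$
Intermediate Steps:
$R{\left(z \right)} = z^{2}$
$b = 117$ ($b = 56 + 61 = 117$)
$S{\left(g,G \right)} = -53$ ($S{\left(g,G \right)} = \left(-8\right)^{2} - 117 = 64 - 117 = -53$)
$\frac{1}{S{\left(222,s{\left(9 \right)} \right)} - 69739} = \frac{1}{-53 - 69739} = \frac{1}{-69792} = - \frac{1}{69792}$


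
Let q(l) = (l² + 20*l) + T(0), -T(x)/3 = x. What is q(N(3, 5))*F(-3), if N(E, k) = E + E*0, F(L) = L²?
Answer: 621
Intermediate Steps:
T(x) = -3*x
N(E, k) = E (N(E, k) = E + 0 = E)
q(l) = l² + 20*l (q(l) = (l² + 20*l) - 3*0 = (l² + 20*l) + 0 = l² + 20*l)
q(N(3, 5))*F(-3) = (3*(20 + 3))*(-3)² = (3*23)*9 = 69*9 = 621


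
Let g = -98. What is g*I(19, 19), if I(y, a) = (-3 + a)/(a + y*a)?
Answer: -392/95 ≈ -4.1263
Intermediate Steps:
I(y, a) = (-3 + a)/(a + a*y)
g*I(19, 19) = -98*(-3 + 19)/(19*(1 + 19)) = -98*16/(19*20) = -98*4/95 = -392/95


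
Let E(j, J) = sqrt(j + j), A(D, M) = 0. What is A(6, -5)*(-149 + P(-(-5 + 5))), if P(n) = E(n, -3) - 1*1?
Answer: 0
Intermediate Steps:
E(j, J) = sqrt(2)*sqrt(j) (E(j, J) = sqrt(2*j) = sqrt(2)*sqrt(j))
P(n) = -1 + sqrt(2)*sqrt(n) (P(n) = sqrt(2)*sqrt(n) - 1*1 = sqrt(2)*sqrt(n) - 1 = -1 + sqrt(2)*sqrt(n))
A(6, -5)*(-149 + P(-(-5 + 5))) = 0*(-149 + (-1 + sqrt(2)*sqrt(-(-5 + 5)))) = 0*(-149 + (-1 + sqrt(2)*sqrt(-1*0))) = 0*(-149 + (-1 + sqrt(2)*sqrt(0))) = 0*(-149 + (-1 + sqrt(2)*0)) = 0*(-149 + (-1 + 0)) = 0*(-149 - 1) = 0*(-150) = 0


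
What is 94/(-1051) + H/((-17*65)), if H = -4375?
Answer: 898851/232271 ≈ 3.8698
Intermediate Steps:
94/(-1051) + H/((-17*65)) = 94/(-1051) - 4375/((-17*65)) = 94*(-1/1051) - 4375/(-1105) = -94/1051 - 4375*(-1/1105) = -94/1051 + 875/221 = 898851/232271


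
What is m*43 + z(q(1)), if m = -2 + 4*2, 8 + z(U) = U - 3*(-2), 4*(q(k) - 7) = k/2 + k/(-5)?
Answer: 10523/40 ≈ 263.08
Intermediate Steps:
q(k) = 7 + 3*k/40 (q(k) = 7 + (k/2 + k/(-5))/4 = 7 + (k*(½) + k*(-⅕))/4 = 7 + (k/2 - k/5)/4 = 7 + (3*k/10)/4 = 7 + 3*k/40)
z(U) = -2 + U (z(U) = -8 + (U - 3*(-2)) = -8 + (U + 6) = -8 + (6 + U) = -2 + U)
m = 6 (m = -2 + 8 = 6)
m*43 + z(q(1)) = 6*43 + (-2 + (7 + (3/40)*1)) = 258 + (-2 + (7 + 3/40)) = 258 + (-2 + 283/40) = 258 + 203/40 = 10523/40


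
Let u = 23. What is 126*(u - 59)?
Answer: -4536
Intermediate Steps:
126*(u - 59) = 126*(23 - 59) = 126*(-36) = -4536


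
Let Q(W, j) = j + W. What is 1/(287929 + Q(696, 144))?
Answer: 1/288769 ≈ 3.4630e-6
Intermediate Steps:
Q(W, j) = W + j
1/(287929 + Q(696, 144)) = 1/(287929 + (696 + 144)) = 1/(287929 + 840) = 1/288769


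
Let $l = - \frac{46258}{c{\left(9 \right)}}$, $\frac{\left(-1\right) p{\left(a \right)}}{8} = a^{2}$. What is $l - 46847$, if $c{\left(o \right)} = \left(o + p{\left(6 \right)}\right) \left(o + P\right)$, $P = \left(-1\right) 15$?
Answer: $- \frac{39234068}{837} \approx -46875.0$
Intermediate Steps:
$p{\left(a \right)} = - 8 a^{2}$
$P = -15$
$c{\left(o \right)} = \left(-288 + o\right) \left(-15 + o\right)$ ($c{\left(o \right)} = \left(o - 8 \cdot 6^{2}\right) \left(o - 15\right) = \left(o - 288\right) \left(-15 + o\right) = \left(-288 + o\right) \left(-15 + o\right)$)
$l = - \frac{23129}{837}$ ($l = - \frac{46258}{4320 + 9^{2} - 2727} = - \frac{46258}{4320 + 81 - 2727} = - \frac{46258}{1674} = \left(-46258\right) \frac{1}{1674} = - \frac{23129}{837} \approx -27.633$)
$l - 46847 = - \frac{23129}{837} - 46847 = - \frac{39234068}{837}$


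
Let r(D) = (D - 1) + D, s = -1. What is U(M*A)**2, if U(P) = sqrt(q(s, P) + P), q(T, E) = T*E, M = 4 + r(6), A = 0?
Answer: 0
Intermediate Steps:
r(D) = -1 + 2*D (r(D) = (-1 + D) + D = -1 + 2*D)
M = 15 (M = 4 + (-1 + 2*6) = 4 + (-1 + 12) = 4 + 11 = 15)
q(T, E) = E*T
U(P) = 0 (U(P) = sqrt(P*(-1) + P) = sqrt(-P + P) = sqrt(0) = 0)
U(M*A)**2 = 0**2 = 0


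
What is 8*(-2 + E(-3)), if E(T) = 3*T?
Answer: -88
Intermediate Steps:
8*(-2 + E(-3)) = 8*(-2 + 3*(-3)) = 8*(-2 - 9) = 8*(-11) = -88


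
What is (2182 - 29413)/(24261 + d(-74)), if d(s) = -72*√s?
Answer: -73405699/65442193 - 217848*I*√74/65442193 ≈ -1.1217 - 0.028636*I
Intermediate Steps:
(2182 - 29413)/(24261 + d(-74)) = (2182 - 29413)/(24261 - 72*I*√74) = -27231/(24261 - 72*I*√74)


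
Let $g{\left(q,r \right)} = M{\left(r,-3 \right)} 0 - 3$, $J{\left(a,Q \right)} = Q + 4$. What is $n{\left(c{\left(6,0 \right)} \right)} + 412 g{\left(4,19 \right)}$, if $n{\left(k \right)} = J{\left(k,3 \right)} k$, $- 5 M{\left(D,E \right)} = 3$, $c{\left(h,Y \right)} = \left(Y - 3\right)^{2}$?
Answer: $-1173$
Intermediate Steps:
$J{\left(a,Q \right)} = 4 + Q$
$c{\left(h,Y \right)} = \left(-3 + Y\right)^{2}$
$M{\left(D,E \right)} = - \frac{3}{5}$ ($M{\left(D,E \right)} = \left(- \frac{1}{5}\right) 3 = - \frac{3}{5}$)
$g{\left(q,r \right)} = -3$ ($g{\left(q,r \right)} = \left(- \frac{3}{5}\right) 0 - 3 = 0 - 3 = -3$)
$n{\left(k \right)} = 7 k$ ($n{\left(k \right)} = \left(4 + 3\right) k = 7 k$)
$n{\left(c{\left(6,0 \right)} \right)} + 412 g{\left(4,19 \right)} = 7 \left(-3 + 0\right)^{2} + 412 \left(-3\right) = 7 \left(-3\right)^{2} - 1236 = 7 \cdot 9 - 1236 = 63 - 1236 = -1173$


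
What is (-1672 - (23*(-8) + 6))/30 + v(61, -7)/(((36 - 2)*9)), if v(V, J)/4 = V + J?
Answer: -4173/85 ≈ -49.094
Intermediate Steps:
v(V, J) = 4*J + 4*V (v(V, J) = 4*(V + J) = 4*(J + V) = 4*J + 4*V)
(-1672 - (23*(-8) + 6))/30 + v(61, -7)/(((36 - 2)*9)) = (-1672 - (23*(-8) + 6))/30 + (4*(-7) + 4*61)/(((36 - 2)*9)) = (-1672 - (-184 + 6))*(1/30) + (-28 + 244)/((34*9)) = (-1672 - 1*(-178))*(1/30) + 216/306 = (-1672 + 178)*(1/30) + 216*(1/306) = -1494*1/30 + 12/17 = -249/5 + 12/17 = -4173/85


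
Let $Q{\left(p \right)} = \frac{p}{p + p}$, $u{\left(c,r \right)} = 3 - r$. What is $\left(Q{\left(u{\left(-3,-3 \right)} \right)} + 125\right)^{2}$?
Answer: $\frac{63001}{4} \approx 15750.0$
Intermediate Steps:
$Q{\left(p \right)} = \frac{1}{2}$ ($Q{\left(p \right)} = \frac{p}{2 p} = \frac{1}{2 p} p = \frac{1}{2}$)
$\left(Q{\left(u{\left(-3,-3 \right)} \right)} + 125\right)^{2} = \left(\frac{1}{2} + 125\right)^{2} = \left(\frac{251}{2}\right)^{2} = \frac{63001}{4}$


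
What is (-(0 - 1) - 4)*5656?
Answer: -16968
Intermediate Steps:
(-(0 - 1) - 4)*5656 = (-1*(-1) - 4)*5656 = (1 - 4)*5656 = -3*5656 = -16968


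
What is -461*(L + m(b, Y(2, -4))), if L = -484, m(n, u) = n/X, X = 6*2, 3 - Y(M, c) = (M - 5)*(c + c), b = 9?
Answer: 891113/4 ≈ 2.2278e+5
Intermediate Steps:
Y(M, c) = 3 - 2*c*(-5 + M) (Y(M, c) = 3 - (M - 5)*(c + c) = 3 - (-5 + M)*2*c = 3 - 2*c*(-5 + M))
X = 12
m(n, u) = n/12
-461*(L + m(b, Y(2, -4))) = -461*(-484 + (1/12)*9) = -461*(-484 + ¾) = -461*(-1933/4) = 891113/4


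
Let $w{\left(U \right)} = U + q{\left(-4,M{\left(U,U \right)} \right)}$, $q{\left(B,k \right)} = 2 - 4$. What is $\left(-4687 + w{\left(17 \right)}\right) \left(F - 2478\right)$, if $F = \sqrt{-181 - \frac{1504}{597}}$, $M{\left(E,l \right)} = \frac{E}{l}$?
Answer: $11577216 - \frac{1546432 i \sqrt{597}}{597} \approx 1.1577 \cdot 10^{7} - 63291.0 i$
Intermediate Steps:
$q{\left(B,k \right)} = -2$ ($q{\left(B,k \right)} = 2 - 4 = -2$)
$F = \frac{331 i \sqrt{597}}{597}$ ($F = \sqrt{-181 - \frac{1504}{597}} = \sqrt{- \frac{109561}{597}} = \frac{331 i \sqrt{597}}{597} \approx 13.547 i$)
$w{\left(U \right)} = -2 + U$ ($w{\left(U \right)} = U - 2 = -2 + U$)
$\left(-4687 + w{\left(17 \right)}\right) \left(F - 2478\right) = \left(-4687 + \left(-2 + 17\right)\right) \left(\frac{331 i \sqrt{597}}{597} - 2478\right) = \left(-4687 + 15\right) \left(-2478 + \frac{331 i \sqrt{597}}{597}\right) = - 4672 \left(-2478 + \frac{331 i \sqrt{597}}{597}\right) = 11577216 - \frac{1546432 i \sqrt{597}}{597}$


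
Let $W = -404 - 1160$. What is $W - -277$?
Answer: $-1287$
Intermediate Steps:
$W = -1564$ ($W = -404 - 1160 = -1564$)
$W - -277 = -1564 - -277 = -1564 + 277 = -1287$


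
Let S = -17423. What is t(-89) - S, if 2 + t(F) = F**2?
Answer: 25342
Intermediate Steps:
t(F) = -2 + F**2
t(-89) - S = (-2 + (-89)**2) - 1*(-17423) = (-2 + 7921) + 17423 = 7919 + 17423 = 25342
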